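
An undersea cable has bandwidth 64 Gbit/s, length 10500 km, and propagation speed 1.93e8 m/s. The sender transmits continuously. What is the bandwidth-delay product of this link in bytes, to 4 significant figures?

435200000 bytes

Propagation delay = 10500000 / 193000000 = 0.0544041 s.
BDP = R × t_prop = 64000000000 × 0.0544041 = 3481870000 bits.
In bytes: 3481870000/8 = 435200000 bytes.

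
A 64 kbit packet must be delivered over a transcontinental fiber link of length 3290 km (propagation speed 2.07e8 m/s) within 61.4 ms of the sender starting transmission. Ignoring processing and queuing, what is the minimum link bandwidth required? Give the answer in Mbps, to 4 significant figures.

Propagation delay = 3290000 / 2.07e+08 = 15.8937 ms.
Transmission budget = 61.4 − 15.8937 = 45.5063 ms.
R ≥ L / t_tx = 64000 bits / 0.0455063 s = 1.406 Mbps.

1.406 Mbps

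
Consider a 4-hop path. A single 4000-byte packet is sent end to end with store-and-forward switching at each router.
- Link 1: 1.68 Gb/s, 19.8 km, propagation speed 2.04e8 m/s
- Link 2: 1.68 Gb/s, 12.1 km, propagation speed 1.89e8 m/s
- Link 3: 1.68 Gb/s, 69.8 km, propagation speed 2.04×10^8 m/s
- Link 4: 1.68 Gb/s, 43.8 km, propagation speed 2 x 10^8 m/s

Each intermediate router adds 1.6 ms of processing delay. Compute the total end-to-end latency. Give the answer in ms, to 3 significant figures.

5.60 ms

L = 4000 × 8 = 32000 bits.
Transmission delay per hop = L/R = 32000/1680000000 = 0.0190476 ms; 4 hops → 0.0761905 ms.
Propagation delays (d/s per hop): 0.0970588, 0.0640212, 0.342157, 0.219 ms; sum = 0.722237 ms.
Processing at 3 router(s): 3 × 1.6 ms = 4.8 ms.
End-to-end = 5.60 ms.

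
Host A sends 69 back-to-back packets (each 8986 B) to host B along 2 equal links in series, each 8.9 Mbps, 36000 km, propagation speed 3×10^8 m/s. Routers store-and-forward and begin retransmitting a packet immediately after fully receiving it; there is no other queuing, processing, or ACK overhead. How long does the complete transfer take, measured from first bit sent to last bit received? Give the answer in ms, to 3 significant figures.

Per-hop transmission t_tx = L/R = 71888/8900000 = 8.0773 ms.
Per-hop propagation t_prop = 36000000/300000000 = 120 ms.
Pipeline fill: first packet needs 2·t_tx to clear all hops; remaining 68 packets each add one t_tx.
Total = (2+69-1)·t_tx + 2·t_prop = 70·8.0773 + 2·120 = 805 ms.

805 ms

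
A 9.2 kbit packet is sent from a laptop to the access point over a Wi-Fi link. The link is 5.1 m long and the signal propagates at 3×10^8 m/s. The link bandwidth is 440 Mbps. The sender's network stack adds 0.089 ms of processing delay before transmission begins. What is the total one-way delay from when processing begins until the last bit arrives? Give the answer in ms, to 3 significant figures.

0.110 ms

L = 9200 bits.
Transmission delay = L/R = 9200 / 440000000 = 0.0209091 ms.
Propagation delay = d/s = 5.1 m / 300000000 m/s = 1.7e-05 ms.
Plus processing delay 0.089 ms = 0.089 ms.
Total = 0.110 ms.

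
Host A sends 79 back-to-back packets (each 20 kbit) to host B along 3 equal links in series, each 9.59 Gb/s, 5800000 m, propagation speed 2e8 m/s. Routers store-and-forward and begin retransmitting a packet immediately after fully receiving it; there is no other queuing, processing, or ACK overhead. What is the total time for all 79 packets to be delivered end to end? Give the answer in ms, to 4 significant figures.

87.17 ms

Per-hop transmission t_tx = L/R = 20000/9590000000 = 0.00208551 ms.
Per-hop propagation t_prop = 5800000/200000000 = 29 ms.
Pipeline fill: first packet needs 3·t_tx to clear all hops; remaining 78 packets each add one t_tx.
Total = (3+79-1)·t_tx + 3·t_prop = 81·0.00208551 + 3·29 = 87.17 ms.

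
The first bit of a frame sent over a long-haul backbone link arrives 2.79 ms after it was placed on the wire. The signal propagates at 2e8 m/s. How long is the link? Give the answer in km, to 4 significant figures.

d = s × t_prop = 200000000 × 0.00279 = 558.0 km.

558.0 km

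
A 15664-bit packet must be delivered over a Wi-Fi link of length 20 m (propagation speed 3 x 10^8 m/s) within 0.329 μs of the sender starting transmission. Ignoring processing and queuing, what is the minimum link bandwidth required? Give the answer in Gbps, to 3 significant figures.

Propagation delay = 20 / 300000000 = 0.0666667 μs.
Transmission budget = 0.329 − 0.0666667 = 0.262333 μs.
R ≥ L / t_tx = 15664 bits / 2.62333e-07 s = 59.7 Gbps.

59.7 Gbps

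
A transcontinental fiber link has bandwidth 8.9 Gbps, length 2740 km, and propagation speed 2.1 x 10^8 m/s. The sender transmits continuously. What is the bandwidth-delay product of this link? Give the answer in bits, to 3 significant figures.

Propagation delay = 2740000 / 210000000 = 0.0130476 s.
BDP = R × t_prop = 8900000000 × 0.0130476 = 116124000 bits.

116000000 bits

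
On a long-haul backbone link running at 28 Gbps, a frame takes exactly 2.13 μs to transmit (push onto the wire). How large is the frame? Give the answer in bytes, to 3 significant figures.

L = R × t_tx = 28000000000 b/s × 2.13e-06 s = 59640 bits.
In bytes: 59640 / 8 = 7460 bytes.

7460 bytes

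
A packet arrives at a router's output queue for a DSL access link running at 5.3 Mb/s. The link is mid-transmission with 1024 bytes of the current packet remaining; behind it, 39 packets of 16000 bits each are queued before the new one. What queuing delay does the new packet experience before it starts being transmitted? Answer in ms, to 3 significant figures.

Each queued packet: L/R = 16000/5300000 = 3.01887 ms.
39 queued → 117.736 ms.
Plus remaining 8192 bits of current packet: 1.54566 ms.
Queuing delay = 119 ms.

119 ms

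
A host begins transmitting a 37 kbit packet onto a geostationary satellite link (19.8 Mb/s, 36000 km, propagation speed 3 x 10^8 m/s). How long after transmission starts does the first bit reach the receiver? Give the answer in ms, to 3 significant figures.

120 ms

First bit experiences only propagation delay: d/s = 36000000/300000000 = 120 ms.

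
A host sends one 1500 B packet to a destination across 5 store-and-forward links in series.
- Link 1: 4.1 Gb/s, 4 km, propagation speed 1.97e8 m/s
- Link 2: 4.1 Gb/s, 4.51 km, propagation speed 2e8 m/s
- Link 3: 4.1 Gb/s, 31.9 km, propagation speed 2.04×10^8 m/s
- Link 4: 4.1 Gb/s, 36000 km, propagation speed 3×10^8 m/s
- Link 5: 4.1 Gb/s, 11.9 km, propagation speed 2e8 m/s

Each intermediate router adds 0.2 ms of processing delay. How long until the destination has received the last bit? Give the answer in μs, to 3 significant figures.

L = 1500 × 8 = 12000 bits.
Transmission delay per hop = L/R = 12000/4.1e+09 = 2.92683 μs; 5 hops → 14.6341 μs.
Propagation delays (d/s per hop): 20.3046, 22.55, 156.373, 120000, 59.5 μs; sum = 120259 μs.
Processing at 4 router(s): 4 × 0.2 ms = 800 μs.
End-to-end = 121000 μs.

121000 μs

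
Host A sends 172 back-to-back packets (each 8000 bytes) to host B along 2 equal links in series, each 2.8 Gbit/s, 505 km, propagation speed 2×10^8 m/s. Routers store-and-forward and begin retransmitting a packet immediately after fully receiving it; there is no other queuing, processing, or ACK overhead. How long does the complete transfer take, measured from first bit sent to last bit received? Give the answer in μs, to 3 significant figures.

9000 μs

Per-hop transmission t_tx = L/R = 64000/2800000000 = 22.8571 μs.
Per-hop propagation t_prop = 505000/200000000 = 2525 μs.
Pipeline fill: first packet needs 2·t_tx to clear all hops; remaining 171 packets each add one t_tx.
Total = (2+172-1)·t_tx + 2·t_prop = 173·22.8571 + 2·2525 = 9000 μs.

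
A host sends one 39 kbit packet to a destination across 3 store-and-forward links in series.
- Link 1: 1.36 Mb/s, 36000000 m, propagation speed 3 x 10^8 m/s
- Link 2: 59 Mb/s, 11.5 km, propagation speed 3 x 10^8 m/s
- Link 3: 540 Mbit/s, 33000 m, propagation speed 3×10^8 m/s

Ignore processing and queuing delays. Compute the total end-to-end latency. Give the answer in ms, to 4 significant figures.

L = 39000 bits.
Transmission delays (L/R per hop): 28.6765, 0.661017, 0.0722222 ms; sum = 29.4097 ms.
Propagation delays (d/s per hop): 120, 0.0383333, 0.11 ms; sum = 120.148 ms.
End-to-end = 149.6 ms.

149.6 ms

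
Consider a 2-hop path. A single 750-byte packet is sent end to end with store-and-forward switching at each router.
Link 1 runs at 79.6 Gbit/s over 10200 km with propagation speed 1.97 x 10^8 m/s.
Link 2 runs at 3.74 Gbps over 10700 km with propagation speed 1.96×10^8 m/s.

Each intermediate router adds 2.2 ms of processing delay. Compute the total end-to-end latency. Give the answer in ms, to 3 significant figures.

109 ms

L = 750 × 8 = 6000 bits.
Transmission delays (L/R per hop): 7.53769e-05, 0.00160428 ms; sum = 0.00167965 ms.
Propagation delays (d/s per hop): 51.7766, 54.5918 ms; sum = 106.368 ms.
Processing at 1 router(s): 1 × 2.2 ms = 2.2 ms.
End-to-end = 109 ms.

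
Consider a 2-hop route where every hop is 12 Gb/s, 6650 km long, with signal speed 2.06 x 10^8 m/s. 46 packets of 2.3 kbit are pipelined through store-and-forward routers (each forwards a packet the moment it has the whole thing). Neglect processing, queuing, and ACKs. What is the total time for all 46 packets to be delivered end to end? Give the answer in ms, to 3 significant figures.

64.6 ms

Per-hop transmission t_tx = L/R = 2300/12000000000 = 0.000191667 ms.
Per-hop propagation t_prop = 6650000/206000000 = 32.2816 ms.
Pipeline fill: first packet needs 2·t_tx to clear all hops; remaining 45 packets each add one t_tx.
Total = (2+46-1)·t_tx + 2·t_prop = 47·0.000191667 + 2·32.2816 = 64.6 ms.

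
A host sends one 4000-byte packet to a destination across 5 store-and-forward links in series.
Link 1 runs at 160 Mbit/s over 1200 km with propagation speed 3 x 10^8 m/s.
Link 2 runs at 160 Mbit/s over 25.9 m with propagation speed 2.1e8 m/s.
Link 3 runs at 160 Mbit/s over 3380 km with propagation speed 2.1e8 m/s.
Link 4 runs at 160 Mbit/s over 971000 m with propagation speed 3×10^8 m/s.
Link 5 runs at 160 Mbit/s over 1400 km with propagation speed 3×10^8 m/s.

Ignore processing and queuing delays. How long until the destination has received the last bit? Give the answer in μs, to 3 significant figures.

L = 4000 × 8 = 32000 bits.
Transmission delay per hop = L/R = 32000/160000000 = 200 μs; 5 hops → 1000 μs.
Propagation delays (d/s per hop): 4000, 0.123333, 16095.2, 3236.67, 4666.67 μs; sum = 27998.7 μs.
End-to-end = 29000 μs.

29000 μs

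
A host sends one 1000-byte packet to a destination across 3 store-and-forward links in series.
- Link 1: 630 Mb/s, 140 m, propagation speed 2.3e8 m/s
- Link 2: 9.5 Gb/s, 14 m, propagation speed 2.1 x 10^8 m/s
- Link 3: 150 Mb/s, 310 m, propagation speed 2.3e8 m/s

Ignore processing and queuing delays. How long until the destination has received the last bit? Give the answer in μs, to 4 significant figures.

68.90 μs

L = 1000 × 8 = 8000 bits.
Transmission delays (L/R per hop): 12.6984, 0.842105, 53.3333 μs; sum = 66.8739 μs.
Propagation delays (d/s per hop): 0.608696, 0.0666667, 1.34783 μs; sum = 2.02319 μs.
End-to-end = 68.90 μs.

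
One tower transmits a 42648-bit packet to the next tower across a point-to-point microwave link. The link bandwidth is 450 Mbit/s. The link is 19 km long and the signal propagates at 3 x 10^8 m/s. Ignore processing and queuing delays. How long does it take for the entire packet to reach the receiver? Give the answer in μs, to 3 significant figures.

Transmission delay = L/R = 42648 / 450000000 = 94.7733 μs.
Propagation delay = d/s = 19000 m / 300000000 m/s = 63.3333 μs.
Total = 158 μs.

158 μs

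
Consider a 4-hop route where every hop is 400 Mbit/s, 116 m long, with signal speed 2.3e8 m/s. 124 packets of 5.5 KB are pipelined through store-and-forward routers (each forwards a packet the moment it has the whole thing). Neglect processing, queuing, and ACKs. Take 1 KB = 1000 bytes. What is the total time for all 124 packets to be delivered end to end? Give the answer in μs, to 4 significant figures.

Per-hop transmission t_tx = L/R = 44000/400000000 = 110 μs.
Per-hop propagation t_prop = 116/2.3e+08 = 0.504348 μs.
Pipeline fill: first packet needs 4·t_tx to clear all hops; remaining 123 packets each add one t_tx.
Total = (4+124-1)·t_tx + 4·t_prop = 127·110 + 4·0.504348 = 13970 μs.

13970 μs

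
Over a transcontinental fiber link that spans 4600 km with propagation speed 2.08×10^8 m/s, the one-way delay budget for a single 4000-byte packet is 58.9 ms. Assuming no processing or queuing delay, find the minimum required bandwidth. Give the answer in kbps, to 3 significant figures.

870 kbps

L = 32000 bits.
Propagation delay = 4600000 / 208000000 = 22.1154 ms.
Transmission budget = 58.9 − 22.1154 = 36.7846 ms.
R ≥ L / t_tx = 32000 bits / 0.0367846 s = 870 kbps.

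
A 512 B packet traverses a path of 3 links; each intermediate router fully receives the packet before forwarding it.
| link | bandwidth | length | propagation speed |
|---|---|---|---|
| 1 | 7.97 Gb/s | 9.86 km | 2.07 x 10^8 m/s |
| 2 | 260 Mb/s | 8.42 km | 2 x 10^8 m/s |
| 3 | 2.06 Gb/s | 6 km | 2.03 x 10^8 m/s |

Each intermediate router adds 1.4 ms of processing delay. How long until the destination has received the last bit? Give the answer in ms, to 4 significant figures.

2.938 ms

L = 512 × 8 = 4096 bits.
Transmission delays (L/R per hop): 0.000513927, 0.0157538, 0.00198835 ms; sum = 0.0182561 ms.
Propagation delays (d/s per hop): 0.0476329, 0.0421, 0.0295567 ms; sum = 0.11929 ms.
Processing at 2 router(s): 2 × 1.4 ms = 2.8 ms.
End-to-end = 2.938 ms.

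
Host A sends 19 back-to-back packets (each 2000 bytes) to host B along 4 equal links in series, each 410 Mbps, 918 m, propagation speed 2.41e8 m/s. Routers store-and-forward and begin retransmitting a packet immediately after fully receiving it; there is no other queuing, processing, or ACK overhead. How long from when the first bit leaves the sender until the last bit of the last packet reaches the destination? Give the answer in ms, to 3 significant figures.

Per-hop transmission t_tx = L/R = 16000/410000000 = 0.0390244 ms.
Per-hop propagation t_prop = 918/241000000 = 0.00380913 ms.
Pipeline fill: first packet needs 4·t_tx to clear all hops; remaining 18 packets each add one t_tx.
Total = (4+19-1)·t_tx + 4·t_prop = 22·0.0390244 + 4·0.00380913 = 0.874 ms.

0.874 ms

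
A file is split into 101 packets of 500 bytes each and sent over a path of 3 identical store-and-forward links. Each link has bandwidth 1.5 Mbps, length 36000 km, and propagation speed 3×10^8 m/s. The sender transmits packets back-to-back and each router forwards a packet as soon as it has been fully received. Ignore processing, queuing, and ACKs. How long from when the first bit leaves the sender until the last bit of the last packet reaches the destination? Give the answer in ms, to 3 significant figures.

635 ms

Per-hop transmission t_tx = L/R = 4000/1500000 = 2.66667 ms.
Per-hop propagation t_prop = 36000000/300000000 = 120 ms.
Pipeline fill: first packet needs 3·t_tx to clear all hops; remaining 100 packets each add one t_tx.
Total = (3+101-1)·t_tx + 3·t_prop = 103·2.66667 + 3·120 = 635 ms.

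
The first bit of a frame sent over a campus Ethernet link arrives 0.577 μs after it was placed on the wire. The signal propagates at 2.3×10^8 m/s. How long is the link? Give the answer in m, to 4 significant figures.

132.7 m

d = s × t_prop = 2.3e+08 × 5.77e-07 = 132.7 m.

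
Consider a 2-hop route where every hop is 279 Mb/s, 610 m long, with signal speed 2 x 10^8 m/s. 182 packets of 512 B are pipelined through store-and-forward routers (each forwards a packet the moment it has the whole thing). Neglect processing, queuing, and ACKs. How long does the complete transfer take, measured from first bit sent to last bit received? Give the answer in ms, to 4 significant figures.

Per-hop transmission t_tx = L/R = 4096/279000000 = 0.014681 ms.
Per-hop propagation t_prop = 610/200000000 = 0.00305 ms.
Pipeline fill: first packet needs 2·t_tx to clear all hops; remaining 181 packets each add one t_tx.
Total = (2+182-1)·t_tx + 2·t_prop = 183·0.014681 + 2·0.00305 = 2.693 ms.

2.693 ms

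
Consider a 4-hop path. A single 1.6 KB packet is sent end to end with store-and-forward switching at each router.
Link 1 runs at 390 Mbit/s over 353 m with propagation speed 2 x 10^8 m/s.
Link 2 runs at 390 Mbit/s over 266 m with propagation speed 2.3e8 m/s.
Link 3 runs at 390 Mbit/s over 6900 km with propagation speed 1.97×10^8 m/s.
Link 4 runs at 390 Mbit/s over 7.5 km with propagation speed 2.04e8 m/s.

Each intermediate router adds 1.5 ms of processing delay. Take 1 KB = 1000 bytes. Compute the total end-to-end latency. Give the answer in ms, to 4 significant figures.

L = 12800 bits.
Transmission delay per hop = L/R = 12800/390000000 = 0.0328205 ms; 4 hops → 0.131282 ms.
Propagation delays (d/s per hop): 0.001765, 0.00115652, 35.0254, 0.0367647 ms; sum = 35.0651 ms.
Processing at 3 router(s): 3 × 1.5 ms = 4.5 ms.
End-to-end = 39.70 ms.

39.70 ms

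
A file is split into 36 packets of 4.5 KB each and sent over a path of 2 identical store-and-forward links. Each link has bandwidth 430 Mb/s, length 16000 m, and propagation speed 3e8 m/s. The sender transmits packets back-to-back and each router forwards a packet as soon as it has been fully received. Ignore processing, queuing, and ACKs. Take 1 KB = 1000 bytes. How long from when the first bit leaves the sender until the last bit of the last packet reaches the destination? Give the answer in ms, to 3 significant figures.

3.20 ms

Per-hop transmission t_tx = L/R = 36000/430000000 = 0.0837209 ms.
Per-hop propagation t_prop = 16000/300000000 = 0.0533333 ms.
Pipeline fill: first packet needs 2·t_tx to clear all hops; remaining 35 packets each add one t_tx.
Total = (2+36-1)·t_tx + 2·t_prop = 37·0.0837209 + 2·0.0533333 = 3.20 ms.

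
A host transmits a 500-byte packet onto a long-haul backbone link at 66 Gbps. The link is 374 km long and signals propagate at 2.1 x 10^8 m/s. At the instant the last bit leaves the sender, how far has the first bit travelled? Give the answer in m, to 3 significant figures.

t_tx = L/R = 4000/66000000000 = 6.06061e-08 s.
Distance = s × t_tx = 210000000 × 6.06061e-08 = 12.7 m.

12.7 m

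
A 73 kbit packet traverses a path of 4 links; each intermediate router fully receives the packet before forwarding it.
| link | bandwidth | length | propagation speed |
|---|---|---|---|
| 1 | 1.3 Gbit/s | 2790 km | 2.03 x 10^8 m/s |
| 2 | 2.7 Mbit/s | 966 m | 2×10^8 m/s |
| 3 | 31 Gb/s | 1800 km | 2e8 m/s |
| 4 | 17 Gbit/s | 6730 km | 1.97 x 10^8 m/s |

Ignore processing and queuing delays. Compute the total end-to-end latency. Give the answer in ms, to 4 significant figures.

L = 73000 bits.
Transmission delays (L/R per hop): 0.0561538, 27.037, 0.00235484, 0.00429412 ms; sum = 27.0998 ms.
Propagation delays (d/s per hop): 13.7438, 0.00483, 9, 34.1624 ms; sum = 56.9111 ms.
End-to-end = 84.01 ms.

84.01 ms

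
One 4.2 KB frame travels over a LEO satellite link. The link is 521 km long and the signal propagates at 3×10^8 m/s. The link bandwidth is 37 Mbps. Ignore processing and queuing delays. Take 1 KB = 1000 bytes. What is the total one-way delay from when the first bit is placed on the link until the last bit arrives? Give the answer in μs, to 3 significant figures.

L = 33600 bits.
Transmission delay = L/R = 33600 / 37000000 = 908.108 μs.
Propagation delay = d/s = 521000 m / 300000000 m/s = 1736.67 μs.
Total = 2640 μs.

2640 μs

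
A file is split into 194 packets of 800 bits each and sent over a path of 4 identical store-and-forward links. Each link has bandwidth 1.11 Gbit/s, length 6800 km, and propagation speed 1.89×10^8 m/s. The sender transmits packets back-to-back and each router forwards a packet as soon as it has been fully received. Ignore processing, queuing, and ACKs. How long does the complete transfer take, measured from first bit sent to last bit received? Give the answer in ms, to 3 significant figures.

144 ms

Per-hop transmission t_tx = L/R = 800/1110000000 = 0.000720721 ms.
Per-hop propagation t_prop = 6800000/189000000 = 35.9788 ms.
Pipeline fill: first packet needs 4·t_tx to clear all hops; remaining 193 packets each add one t_tx.
Total = (4+194-1)·t_tx + 4·t_prop = 197·0.000720721 + 4·35.9788 = 144 ms.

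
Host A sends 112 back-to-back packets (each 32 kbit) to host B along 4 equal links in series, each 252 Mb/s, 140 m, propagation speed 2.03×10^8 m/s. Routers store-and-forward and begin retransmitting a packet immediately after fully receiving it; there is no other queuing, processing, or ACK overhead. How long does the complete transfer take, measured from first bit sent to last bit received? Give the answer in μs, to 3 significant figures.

14600 μs

Per-hop transmission t_tx = L/R = 32000/252000000 = 126.984 μs.
Per-hop propagation t_prop = 140/2.03e+08 = 0.689655 μs.
Pipeline fill: first packet needs 4·t_tx to clear all hops; remaining 111 packets each add one t_tx.
Total = (4+112-1)·t_tx + 4·t_prop = 115·126.984 + 4·0.689655 = 14600 μs.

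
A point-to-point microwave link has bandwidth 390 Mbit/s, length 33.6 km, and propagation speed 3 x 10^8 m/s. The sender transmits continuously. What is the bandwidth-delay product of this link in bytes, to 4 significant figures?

5460 bytes

Propagation delay = 33600 / 300000000 = 0.000112 s.
BDP = R × t_prop = 390000000 × 0.000112 = 43680 bits.
In bytes: 43680/8 = 5460 bytes.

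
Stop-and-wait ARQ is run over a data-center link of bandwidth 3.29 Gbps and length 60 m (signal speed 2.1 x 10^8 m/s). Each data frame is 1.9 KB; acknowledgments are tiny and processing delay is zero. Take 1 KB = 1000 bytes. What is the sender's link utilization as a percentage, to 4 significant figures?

t_tx = L/R = 15200/3290000000 = 4.62006e-06 s.
t_prop = 60/210000000 = 2.85714e-07 s; RTT = 5.71429e-07 s.
Cycle = t_tx + RTT = 5.19149e-06 s.
Utilization = t_tx / cycle = 4.62006e-06/5.19149e-06 = 88.99 %.

88.99 %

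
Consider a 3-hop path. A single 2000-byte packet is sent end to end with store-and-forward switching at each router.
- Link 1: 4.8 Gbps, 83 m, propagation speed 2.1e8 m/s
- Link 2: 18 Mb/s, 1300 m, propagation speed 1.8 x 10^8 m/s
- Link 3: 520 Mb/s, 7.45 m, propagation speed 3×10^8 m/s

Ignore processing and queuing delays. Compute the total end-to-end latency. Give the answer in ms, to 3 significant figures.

L = 2000 × 8 = 16000 bits.
Transmission delays (L/R per hop): 0.00333333, 0.888889, 0.0307692 ms; sum = 0.922991 ms.
Propagation delays (d/s per hop): 0.000395238, 0.00722222, 2.48333e-05 ms; sum = 0.00764229 ms.
End-to-end = 0.931 ms.

0.931 ms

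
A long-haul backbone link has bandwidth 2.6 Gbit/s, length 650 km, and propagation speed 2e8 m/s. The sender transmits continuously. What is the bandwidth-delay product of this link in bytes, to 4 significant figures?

1056000 bytes

Propagation delay = 650000 / 200000000 = 0.00325 s.
BDP = R × t_prop = 2600000000 × 0.00325 = 8450000 bits.
In bytes: 8450000/8 = 1056000 bytes.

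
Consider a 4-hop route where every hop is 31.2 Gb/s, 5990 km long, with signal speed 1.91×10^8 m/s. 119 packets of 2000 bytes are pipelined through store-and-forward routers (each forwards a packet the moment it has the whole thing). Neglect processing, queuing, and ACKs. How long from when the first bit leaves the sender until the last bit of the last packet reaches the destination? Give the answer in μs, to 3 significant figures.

126000 μs

Per-hop transmission t_tx = L/R = 16000/31200000000 = 0.512821 μs.
Per-hop propagation t_prop = 5990000/191000000 = 31361.3 μs.
Pipeline fill: first packet needs 4·t_tx to clear all hops; remaining 118 packets each add one t_tx.
Total = (4+119-1)·t_tx + 4·t_prop = 122·0.512821 + 4·31361.3 = 126000 μs.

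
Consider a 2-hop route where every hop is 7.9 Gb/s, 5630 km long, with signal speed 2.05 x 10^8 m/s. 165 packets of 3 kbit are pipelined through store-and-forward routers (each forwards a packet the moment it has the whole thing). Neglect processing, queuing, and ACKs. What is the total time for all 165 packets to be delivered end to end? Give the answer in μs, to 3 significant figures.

55000 μs

Per-hop transmission t_tx = L/R = 3000/7900000000 = 0.379747 μs.
Per-hop propagation t_prop = 5630000/2.05e+08 = 27463.4 μs.
Pipeline fill: first packet needs 2·t_tx to clear all hops; remaining 164 packets each add one t_tx.
Total = (2+165-1)·t_tx + 2·t_prop = 166·0.379747 + 2·27463.4 = 55000 μs.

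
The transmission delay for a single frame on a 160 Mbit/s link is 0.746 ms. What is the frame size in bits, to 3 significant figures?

119000 bits

L = R × t_tx = 160000000 b/s × 0.000746 s = 119360 bits.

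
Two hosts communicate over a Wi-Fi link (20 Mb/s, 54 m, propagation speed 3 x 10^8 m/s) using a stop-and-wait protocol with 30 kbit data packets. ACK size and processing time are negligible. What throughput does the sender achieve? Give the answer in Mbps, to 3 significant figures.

t_tx = L/R = 30000/20000000 = 0.0015 s.
t_prop = 54/300000000 = 1.8e-07 s; RTT = 3.6e-07 s.
Cycle = t_tx + RTT = 0.00150036 s.
Throughput = L / cycle = 30000 / 0.00150036 = 20.0 Mbps.

20.0 Mbps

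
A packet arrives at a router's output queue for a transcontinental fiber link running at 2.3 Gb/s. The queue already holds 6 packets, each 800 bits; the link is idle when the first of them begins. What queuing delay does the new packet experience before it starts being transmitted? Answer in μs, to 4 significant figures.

2.087 μs

Each queued packet: L/R = 800/2300000000 = 0.347826 μs.
6 queued → 2.08696 μs.
Queuing delay = 2.087 μs.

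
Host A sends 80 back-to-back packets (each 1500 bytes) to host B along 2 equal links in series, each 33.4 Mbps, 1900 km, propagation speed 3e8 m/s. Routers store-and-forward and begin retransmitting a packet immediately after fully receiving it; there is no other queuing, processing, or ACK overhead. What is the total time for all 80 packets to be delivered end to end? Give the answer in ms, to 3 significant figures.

Per-hop transmission t_tx = L/R = 12000/33400000 = 0.359281 ms.
Per-hop propagation t_prop = 1900000/300000000 = 6.33333 ms.
Pipeline fill: first packet needs 2·t_tx to clear all hops; remaining 79 packets each add one t_tx.
Total = (2+80-1)·t_tx + 2·t_prop = 81·0.359281 + 2·6.33333 = 41.8 ms.

41.8 ms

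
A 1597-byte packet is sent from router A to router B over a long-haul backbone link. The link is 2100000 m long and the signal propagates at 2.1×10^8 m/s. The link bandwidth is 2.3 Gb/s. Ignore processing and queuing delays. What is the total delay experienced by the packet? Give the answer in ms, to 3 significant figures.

L = 1597 × 8 = 12776 bits.
Transmission delay = L/R = 12776 / 2300000000 = 0.00555478 ms.
Propagation delay = d/s = 2100000 m / 210000000 m/s = 10 ms.
Total = 10.0 ms.

10.0 ms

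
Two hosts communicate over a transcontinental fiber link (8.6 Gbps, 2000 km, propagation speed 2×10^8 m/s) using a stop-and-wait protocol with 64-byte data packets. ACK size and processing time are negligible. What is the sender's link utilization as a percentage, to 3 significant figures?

0.000298 %

t_tx = L/R = 512/8600000000 = 5.95349e-08 s.
t_prop = 2000000/200000000 = 0.01 s; RTT = 0.02 s.
Cycle = t_tx + RTT = 0.0200001 s.
Utilization = t_tx / cycle = 5.95349e-08/0.0200001 = 0.000298 %.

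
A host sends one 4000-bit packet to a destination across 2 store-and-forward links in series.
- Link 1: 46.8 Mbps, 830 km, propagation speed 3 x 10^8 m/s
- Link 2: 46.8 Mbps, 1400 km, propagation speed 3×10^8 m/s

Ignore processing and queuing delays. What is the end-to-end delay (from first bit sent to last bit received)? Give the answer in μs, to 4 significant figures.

Transmission delay per hop = L/R = 4000/46800000 = 85.4701 μs; 2 hops → 170.94 μs.
Propagation delays (d/s per hop): 2766.67, 4666.67 μs; sum = 7433.33 μs.
End-to-end = 7604 μs.

7604 μs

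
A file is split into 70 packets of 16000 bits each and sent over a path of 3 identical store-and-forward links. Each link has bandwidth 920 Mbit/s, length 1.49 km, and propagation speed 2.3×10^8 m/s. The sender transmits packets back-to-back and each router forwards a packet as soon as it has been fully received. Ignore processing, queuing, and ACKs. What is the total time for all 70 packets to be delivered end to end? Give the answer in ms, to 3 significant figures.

Per-hop transmission t_tx = L/R = 16000/920000000 = 0.0173913 ms.
Per-hop propagation t_prop = 1490/2.3e+08 = 0.00647826 ms.
Pipeline fill: first packet needs 3·t_tx to clear all hops; remaining 69 packets each add one t_tx.
Total = (3+70-1)·t_tx + 3·t_prop = 72·0.0173913 + 3·0.00647826 = 1.27 ms.

1.27 ms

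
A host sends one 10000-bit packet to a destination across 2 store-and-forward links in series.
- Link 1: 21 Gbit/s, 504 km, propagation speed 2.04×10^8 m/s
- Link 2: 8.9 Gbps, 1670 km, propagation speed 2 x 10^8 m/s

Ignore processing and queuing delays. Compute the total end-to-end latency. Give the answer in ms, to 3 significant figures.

10.8 ms

Transmission delays (L/R per hop): 0.00047619, 0.0011236 ms; sum = 0.00159979 ms.
Propagation delays (d/s per hop): 2.47059, 8.35 ms; sum = 10.8206 ms.
End-to-end = 10.8 ms.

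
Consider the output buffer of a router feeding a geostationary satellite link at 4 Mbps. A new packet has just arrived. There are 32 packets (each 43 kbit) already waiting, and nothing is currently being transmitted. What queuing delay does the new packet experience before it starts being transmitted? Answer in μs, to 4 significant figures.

Each queued packet: L/R = 43000/4000000 = 10750 μs.
32 queued → 344000 μs.
Queuing delay = 344000 μs.

344000 μs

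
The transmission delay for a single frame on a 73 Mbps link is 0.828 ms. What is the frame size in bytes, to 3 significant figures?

7560 bytes

L = R × t_tx = 73000000 b/s × 0.000828 s = 60444 bits.
In bytes: 60444 / 8 = 7560 bytes.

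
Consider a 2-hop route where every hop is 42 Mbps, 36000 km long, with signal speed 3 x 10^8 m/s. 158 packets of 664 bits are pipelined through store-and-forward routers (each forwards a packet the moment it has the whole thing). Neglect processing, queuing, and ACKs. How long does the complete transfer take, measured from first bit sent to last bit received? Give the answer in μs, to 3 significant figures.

243000 μs

Per-hop transmission t_tx = L/R = 664/42000000 = 15.8095 μs.
Per-hop propagation t_prop = 36000000/300000000 = 120000 μs.
Pipeline fill: first packet needs 2·t_tx to clear all hops; remaining 157 packets each add one t_tx.
Total = (2+158-1)·t_tx + 2·t_prop = 159·15.8095 + 2·120000 = 243000 μs.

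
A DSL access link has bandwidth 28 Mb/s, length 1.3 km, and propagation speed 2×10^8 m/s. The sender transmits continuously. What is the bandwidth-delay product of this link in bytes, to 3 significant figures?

Propagation delay = 1300 / 200000000 = 6.5e-06 s.
BDP = R × t_prop = 28000000 × 6.5e-06 = 182 bits.
In bytes: 182/8 = 22.8 bytes.

22.8 bytes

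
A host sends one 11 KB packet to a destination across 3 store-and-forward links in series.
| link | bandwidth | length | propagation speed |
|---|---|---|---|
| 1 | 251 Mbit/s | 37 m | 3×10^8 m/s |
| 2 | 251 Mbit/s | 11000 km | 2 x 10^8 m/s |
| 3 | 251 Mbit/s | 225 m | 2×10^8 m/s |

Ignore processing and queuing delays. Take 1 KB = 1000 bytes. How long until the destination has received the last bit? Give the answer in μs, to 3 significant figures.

L = 88000 bits.
Transmission delay per hop = L/R = 88000/251000000 = 350.598 μs; 3 hops → 1051.79 μs.
Propagation delays (d/s per hop): 0.123333, 55000, 1.125 μs; sum = 55001.2 μs.
End-to-end = 56100 μs.

56100 μs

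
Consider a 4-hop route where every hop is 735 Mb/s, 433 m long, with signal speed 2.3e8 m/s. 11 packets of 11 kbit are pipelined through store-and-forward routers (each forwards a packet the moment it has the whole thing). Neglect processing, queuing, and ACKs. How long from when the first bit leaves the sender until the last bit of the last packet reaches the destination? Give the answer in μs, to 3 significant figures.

217 μs

Per-hop transmission t_tx = L/R = 11000/735000000 = 14.966 μs.
Per-hop propagation t_prop = 433/2.3e+08 = 1.88261 μs.
Pipeline fill: first packet needs 4·t_tx to clear all hops; remaining 10 packets each add one t_tx.
Total = (4+11-1)·t_tx + 4·t_prop = 14·14.966 + 4·1.88261 = 217 μs.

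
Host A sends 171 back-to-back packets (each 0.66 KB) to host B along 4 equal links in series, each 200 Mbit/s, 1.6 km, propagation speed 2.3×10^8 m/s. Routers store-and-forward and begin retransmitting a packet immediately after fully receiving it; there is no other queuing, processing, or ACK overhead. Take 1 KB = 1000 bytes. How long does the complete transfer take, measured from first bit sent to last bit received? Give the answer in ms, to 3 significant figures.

Per-hop transmission t_tx = L/R = 5280/200000000 = 0.0264 ms.
Per-hop propagation t_prop = 1600/2.3e+08 = 0.00695652 ms.
Pipeline fill: first packet needs 4·t_tx to clear all hops; remaining 170 packets each add one t_tx.
Total = (4+171-1)·t_tx + 4·t_prop = 174·0.0264 + 4·0.00695652 = 4.62 ms.

4.62 ms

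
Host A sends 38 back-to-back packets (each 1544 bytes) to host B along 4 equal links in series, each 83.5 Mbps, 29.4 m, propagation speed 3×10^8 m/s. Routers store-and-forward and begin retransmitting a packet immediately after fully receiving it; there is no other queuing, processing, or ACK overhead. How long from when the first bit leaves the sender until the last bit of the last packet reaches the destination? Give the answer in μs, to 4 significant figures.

Per-hop transmission t_tx = L/R = 12352/83500000 = 147.928 μs.
Per-hop propagation t_prop = 29.4/300000000 = 0.098 μs.
Pipeline fill: first packet needs 4·t_tx to clear all hops; remaining 37 packets each add one t_tx.
Total = (4+38-1)·t_tx + 4·t_prop = 41·147.928 + 4·0.098 = 6065 μs.

6065 μs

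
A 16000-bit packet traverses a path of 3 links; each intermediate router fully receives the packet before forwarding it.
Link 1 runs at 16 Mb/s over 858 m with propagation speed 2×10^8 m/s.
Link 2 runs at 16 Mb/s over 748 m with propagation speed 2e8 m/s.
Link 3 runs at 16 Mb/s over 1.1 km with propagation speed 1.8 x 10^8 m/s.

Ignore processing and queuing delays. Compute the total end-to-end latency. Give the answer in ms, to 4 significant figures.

Transmission delay per hop = L/R = 16000/16000000 = 1 ms; 3 hops → 3 ms.
Propagation delays (d/s per hop): 0.00429, 0.00374, 0.00611111 ms; sum = 0.0141411 ms.
End-to-end = 3.014 ms.

3.014 ms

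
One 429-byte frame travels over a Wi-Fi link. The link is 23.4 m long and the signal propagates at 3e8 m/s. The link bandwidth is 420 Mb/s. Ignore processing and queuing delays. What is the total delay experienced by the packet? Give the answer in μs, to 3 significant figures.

8.25 μs

L = 429 × 8 = 3432 bits.
Transmission delay = L/R = 3432 / 420000000 = 8.17143 μs.
Propagation delay = d/s = 23.4 m / 300000000 m/s = 0.078 μs.
Total = 8.25 μs.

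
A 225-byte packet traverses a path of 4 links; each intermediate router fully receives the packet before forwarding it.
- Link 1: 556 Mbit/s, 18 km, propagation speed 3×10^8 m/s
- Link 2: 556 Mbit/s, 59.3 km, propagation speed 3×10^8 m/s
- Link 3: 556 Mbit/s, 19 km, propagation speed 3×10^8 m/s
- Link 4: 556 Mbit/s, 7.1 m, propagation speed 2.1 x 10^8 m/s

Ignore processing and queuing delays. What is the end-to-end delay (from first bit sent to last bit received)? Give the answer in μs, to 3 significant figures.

334 μs

L = 225 × 8 = 1800 bits.
Transmission delay per hop = L/R = 1800/556000000 = 3.23741 μs; 4 hops → 12.9496 μs.
Propagation delays (d/s per hop): 60, 197.667, 63.3333, 0.0338095 μs; sum = 321.034 μs.
End-to-end = 334 μs.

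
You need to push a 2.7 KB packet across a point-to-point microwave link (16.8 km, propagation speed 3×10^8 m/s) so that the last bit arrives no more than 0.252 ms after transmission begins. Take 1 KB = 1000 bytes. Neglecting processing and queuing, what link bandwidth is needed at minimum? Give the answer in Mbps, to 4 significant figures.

L = 21600 bits.
Propagation delay = 16800 / 300000000 = 0.056 ms.
Transmission budget = 0.252 − 0.056 = 0.196 ms.
R ≥ L / t_tx = 21600 bits / 0.000196 s = 110.2 Mbps.

110.2 Mbps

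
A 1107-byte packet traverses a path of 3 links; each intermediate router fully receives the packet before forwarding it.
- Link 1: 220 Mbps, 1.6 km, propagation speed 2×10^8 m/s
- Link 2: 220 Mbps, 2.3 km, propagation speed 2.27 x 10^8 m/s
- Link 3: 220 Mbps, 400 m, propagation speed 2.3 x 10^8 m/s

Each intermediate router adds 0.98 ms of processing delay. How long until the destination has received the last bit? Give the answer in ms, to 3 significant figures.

2.10 ms

L = 1107 × 8 = 8856 bits.
Transmission delay per hop = L/R = 8856/220000000 = 0.0402545 ms; 3 hops → 0.120764 ms.
Propagation delays (d/s per hop): 0.008, 0.0101322, 0.00173913 ms; sum = 0.0198713 ms.
Processing at 2 router(s): 2 × 0.98 ms = 1.96 ms.
End-to-end = 2.10 ms.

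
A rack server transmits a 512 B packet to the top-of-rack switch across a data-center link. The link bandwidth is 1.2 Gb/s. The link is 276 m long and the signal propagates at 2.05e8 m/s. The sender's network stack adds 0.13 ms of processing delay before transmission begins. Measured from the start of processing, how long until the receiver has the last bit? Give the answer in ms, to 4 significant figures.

L = 512 × 8 = 4096 bits.
Transmission delay = L/R = 4096 / 1200000000 = 0.00341333 ms.
Propagation delay = d/s = 276 m / 2.05e+08 m/s = 0.00134634 ms.
Plus processing delay 0.13 ms = 0.13 ms.
Total = 0.1348 ms.

0.1348 ms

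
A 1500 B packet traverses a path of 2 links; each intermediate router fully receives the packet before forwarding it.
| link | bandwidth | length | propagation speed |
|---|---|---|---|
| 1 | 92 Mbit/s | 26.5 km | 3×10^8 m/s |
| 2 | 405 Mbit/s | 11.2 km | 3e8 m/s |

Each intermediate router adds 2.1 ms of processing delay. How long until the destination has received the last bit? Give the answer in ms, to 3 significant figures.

L = 1500 × 8 = 12000 bits.
Transmission delays (L/R per hop): 0.130435, 0.0296296 ms; sum = 0.160064 ms.
Propagation delays (d/s per hop): 0.0883333, 0.0373333 ms; sum = 0.125667 ms.
Processing at 1 router(s): 1 × 2.1 ms = 2.1 ms.
End-to-end = 2.39 ms.

2.39 ms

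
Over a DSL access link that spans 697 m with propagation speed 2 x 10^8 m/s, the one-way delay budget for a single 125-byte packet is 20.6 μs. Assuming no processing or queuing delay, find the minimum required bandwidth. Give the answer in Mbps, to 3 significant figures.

L = 1000 bits.
Propagation delay = 697 / 200000000 = 3.485 μs.
Transmission budget = 20.6 − 3.485 = 17.115 μs.
R ≥ L / t_tx = 1000 bits / 1.7115e-05 s = 58.4 Mbps.

58.4 Mbps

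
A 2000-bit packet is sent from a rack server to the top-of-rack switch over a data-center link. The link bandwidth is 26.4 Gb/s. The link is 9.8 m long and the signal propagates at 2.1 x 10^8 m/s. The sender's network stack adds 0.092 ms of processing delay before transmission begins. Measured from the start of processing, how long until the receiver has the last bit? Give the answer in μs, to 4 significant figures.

92.12 μs

Transmission delay = L/R = 2000 / 26400000000 = 0.0757576 μs.
Propagation delay = d/s = 9.8 m / 210000000 m/s = 0.0466667 μs.
Plus processing delay 0.092 ms = 92 μs.
Total = 92.12 μs.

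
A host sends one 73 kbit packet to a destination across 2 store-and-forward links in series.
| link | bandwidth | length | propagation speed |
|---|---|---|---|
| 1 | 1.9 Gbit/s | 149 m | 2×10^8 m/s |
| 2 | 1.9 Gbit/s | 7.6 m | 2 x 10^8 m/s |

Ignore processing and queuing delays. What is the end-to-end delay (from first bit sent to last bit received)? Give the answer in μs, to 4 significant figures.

77.63 μs

L = 73000 bits.
Transmission delays (L/R per hop): 38.4211, 38.4211 μs; sum = 76.8421 μs.
Propagation delays (d/s per hop): 0.745, 0.038 μs; sum = 0.783 μs.
End-to-end = 77.63 μs.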